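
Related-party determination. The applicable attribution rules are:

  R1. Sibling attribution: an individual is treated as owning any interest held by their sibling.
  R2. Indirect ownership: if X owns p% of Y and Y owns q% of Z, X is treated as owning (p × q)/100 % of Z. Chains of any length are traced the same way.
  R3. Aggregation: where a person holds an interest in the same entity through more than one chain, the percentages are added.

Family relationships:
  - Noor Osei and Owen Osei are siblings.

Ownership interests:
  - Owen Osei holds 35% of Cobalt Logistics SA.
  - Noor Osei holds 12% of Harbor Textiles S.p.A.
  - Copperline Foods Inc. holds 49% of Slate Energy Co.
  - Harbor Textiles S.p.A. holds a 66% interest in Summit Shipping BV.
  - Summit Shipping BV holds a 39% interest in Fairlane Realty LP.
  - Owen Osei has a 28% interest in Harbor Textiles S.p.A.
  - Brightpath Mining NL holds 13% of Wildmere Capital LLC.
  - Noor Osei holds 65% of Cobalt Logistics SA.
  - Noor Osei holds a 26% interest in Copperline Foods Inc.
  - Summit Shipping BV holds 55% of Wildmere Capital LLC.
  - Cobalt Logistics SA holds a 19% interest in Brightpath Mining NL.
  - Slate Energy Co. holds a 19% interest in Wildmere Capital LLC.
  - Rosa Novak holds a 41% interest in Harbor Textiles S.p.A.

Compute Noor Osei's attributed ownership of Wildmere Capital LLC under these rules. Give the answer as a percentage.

By sibling attribution (R1), Noor Osei is treated as also owning Owen Osei's interest in Cobalt Logistics SA, giving 65% + 35% = 100%.
By sibling attribution (R1), Noor Osei is treated as also owning Owen Osei's interest in Harbor Textiles S.p.A, giving 12% + 28% = 40%.
Chain via Cobalt Logistics SA → Brightpath Mining NL (R2): 100% × 19% × 13% = 2.47% of Wildmere Capital LLC.
Chain via Copperline Foods Inc. → Slate Energy Co. (R2): 26% × 49% × 19% = 2.4206% of Wildmere Capital LLC.
Chain via Harbor Textiles S.p.A. → Summit Shipping BV (R2): 40% × 66% × 55% = 14.52% of Wildmere Capital LLC.
Aggregating (R3): 2.47% + 2.4206% + 14.52% = 19.4106%.

19.4106%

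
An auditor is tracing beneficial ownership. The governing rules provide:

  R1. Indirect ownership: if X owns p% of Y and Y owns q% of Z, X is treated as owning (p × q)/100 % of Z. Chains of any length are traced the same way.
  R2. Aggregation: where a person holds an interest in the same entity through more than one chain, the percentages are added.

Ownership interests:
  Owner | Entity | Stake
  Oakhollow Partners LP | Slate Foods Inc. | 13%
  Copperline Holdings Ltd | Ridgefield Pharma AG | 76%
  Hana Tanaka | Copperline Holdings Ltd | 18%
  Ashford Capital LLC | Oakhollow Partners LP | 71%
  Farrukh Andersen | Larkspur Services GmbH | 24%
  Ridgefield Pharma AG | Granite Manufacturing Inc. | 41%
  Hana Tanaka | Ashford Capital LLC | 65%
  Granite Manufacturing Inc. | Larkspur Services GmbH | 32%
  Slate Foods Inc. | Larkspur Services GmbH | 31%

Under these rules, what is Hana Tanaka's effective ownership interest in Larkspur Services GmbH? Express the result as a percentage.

3.654661%

Chain via Ashford Capital LLC → Oakhollow Partners LP → Slate Foods Inc. (R1): 65% × 71% × 13% × 31% = 1.859845% of Larkspur Services GmbH.
Chain via Copperline Holdings Ltd → Ridgefield Pharma AG → Granite Manufacturing Inc. (R1): 18% × 76% × 41% × 32% = 1.794816% of Larkspur Services GmbH.
Aggregating (R2): 1.859845% + 1.794816% = 3.654661%.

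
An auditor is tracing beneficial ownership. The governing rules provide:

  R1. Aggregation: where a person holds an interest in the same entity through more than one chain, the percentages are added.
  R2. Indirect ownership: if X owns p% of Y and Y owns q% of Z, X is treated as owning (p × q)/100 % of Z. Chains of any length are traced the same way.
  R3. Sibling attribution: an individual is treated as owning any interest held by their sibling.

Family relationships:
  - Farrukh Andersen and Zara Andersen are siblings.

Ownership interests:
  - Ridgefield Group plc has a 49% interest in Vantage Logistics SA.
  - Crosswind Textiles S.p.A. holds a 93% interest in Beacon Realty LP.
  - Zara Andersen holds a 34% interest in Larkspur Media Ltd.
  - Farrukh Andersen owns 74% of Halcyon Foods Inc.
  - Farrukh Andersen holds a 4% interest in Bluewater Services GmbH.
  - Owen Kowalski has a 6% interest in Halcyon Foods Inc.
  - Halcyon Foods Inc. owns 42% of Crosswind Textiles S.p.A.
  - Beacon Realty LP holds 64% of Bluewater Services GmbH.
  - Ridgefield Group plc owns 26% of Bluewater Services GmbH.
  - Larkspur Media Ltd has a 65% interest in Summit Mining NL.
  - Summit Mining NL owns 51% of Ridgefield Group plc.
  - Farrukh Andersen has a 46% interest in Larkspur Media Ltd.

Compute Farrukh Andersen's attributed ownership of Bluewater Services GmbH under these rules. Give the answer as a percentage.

By sibling attribution (R3), Farrukh Andersen is treated as also owning Zara Andersen's interest in Larkspur Media Ltd, giving 46% + 34% = 80%.
Chain via Larkspur Media Ltd → Summit Mining NL → Ridgefield Group plc (R2): 80% × 65% × 51% × 26% = 6.8952% of Bluewater Services GmbH.
Chain via Halcyon Foods Inc. → Crosswind Textiles S.p.A. → Beacon Realty LP (R2): 74% × 42% × 93% × 64% = 18.498816% of Bluewater Services GmbH.
Direct interest in Bluewater Services GmbH: 4%.
Aggregating (R1): 6.8952% + 18.498816% + 4% = 29.394016%.

29.394016%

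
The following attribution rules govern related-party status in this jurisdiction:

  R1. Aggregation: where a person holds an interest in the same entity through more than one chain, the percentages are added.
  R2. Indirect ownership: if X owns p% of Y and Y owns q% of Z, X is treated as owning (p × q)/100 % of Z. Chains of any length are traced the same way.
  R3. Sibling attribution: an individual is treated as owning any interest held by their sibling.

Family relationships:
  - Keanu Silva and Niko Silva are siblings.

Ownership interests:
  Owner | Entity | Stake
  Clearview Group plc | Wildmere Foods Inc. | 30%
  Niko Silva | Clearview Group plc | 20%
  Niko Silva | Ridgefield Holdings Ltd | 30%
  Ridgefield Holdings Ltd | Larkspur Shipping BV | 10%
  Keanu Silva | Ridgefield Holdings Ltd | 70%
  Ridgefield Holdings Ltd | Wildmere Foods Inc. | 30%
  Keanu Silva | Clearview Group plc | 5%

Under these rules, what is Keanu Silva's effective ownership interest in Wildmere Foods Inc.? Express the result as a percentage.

37.5%

By sibling attribution (R3), Keanu Silva is treated as also owning Niko Silva's interest in Ridgefield Holdings Ltd, giving 70% + 30% = 100%.
By sibling attribution (R3), Keanu Silva is treated as also owning Niko Silva's interest in Clearview Group plc, giving 5% + 20% = 25%.
Chain via Ridgefield Holdings Ltd (R2): 100% × 30% = 30% of Wildmere Foods Inc.
Chain via Clearview Group plc (R2): 25% × 30% = 7.5% of Wildmere Foods Inc.
Aggregating (R1): 30% + 7.5% = 37.5%.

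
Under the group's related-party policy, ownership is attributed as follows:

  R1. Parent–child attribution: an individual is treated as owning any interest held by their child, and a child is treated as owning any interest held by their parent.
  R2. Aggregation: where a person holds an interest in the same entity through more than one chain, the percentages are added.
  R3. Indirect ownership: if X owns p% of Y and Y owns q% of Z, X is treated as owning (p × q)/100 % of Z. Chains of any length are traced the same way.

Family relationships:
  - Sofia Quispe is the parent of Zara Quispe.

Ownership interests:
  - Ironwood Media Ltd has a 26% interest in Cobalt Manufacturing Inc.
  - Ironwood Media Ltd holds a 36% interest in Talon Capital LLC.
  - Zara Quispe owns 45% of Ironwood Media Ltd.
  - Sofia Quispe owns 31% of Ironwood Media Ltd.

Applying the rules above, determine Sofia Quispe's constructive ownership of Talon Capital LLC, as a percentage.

27.36%

By parent–child attribution (R1), Sofia Quispe is treated as also owning Zara Quispe's interest in Ironwood Media Ltd, giving 31% + 45% = 76%.
Chain via Ironwood Media Ltd (R3): 76% × 36% = 27.36% of Talon Capital LLC.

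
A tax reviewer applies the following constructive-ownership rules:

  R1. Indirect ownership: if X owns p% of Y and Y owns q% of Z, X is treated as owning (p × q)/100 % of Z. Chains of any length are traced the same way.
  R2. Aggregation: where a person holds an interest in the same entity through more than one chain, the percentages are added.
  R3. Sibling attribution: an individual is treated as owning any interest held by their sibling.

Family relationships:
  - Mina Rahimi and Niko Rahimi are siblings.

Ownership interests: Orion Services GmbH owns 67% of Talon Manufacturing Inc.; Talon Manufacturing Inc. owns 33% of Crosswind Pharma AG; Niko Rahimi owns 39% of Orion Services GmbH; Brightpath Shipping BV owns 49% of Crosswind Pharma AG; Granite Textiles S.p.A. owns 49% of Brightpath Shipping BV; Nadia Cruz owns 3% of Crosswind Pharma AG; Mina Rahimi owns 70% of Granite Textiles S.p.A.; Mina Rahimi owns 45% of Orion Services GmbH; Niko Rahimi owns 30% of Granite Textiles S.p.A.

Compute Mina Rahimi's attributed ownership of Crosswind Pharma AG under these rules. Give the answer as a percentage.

By sibling attribution (R3), Mina Rahimi is treated as also owning Niko Rahimi's interest in Granite Textiles S.p.A, giving 70% + 30% = 100%.
By sibling attribution (R3), Mina Rahimi is treated as also owning Niko Rahimi's interest in Orion Services GmbH, giving 45% + 39% = 84%.
Chain via Granite Textiles S.p.A. → Brightpath Shipping BV (R1): 100% × 49% × 49% = 24.01% of Crosswind Pharma AG.
Chain via Orion Services GmbH → Talon Manufacturing Inc. (R1): 84% × 67% × 33% = 18.5724% of Crosswind Pharma AG.
Aggregating (R2): 24.01% + 18.5724% = 42.5824%.

42.5824%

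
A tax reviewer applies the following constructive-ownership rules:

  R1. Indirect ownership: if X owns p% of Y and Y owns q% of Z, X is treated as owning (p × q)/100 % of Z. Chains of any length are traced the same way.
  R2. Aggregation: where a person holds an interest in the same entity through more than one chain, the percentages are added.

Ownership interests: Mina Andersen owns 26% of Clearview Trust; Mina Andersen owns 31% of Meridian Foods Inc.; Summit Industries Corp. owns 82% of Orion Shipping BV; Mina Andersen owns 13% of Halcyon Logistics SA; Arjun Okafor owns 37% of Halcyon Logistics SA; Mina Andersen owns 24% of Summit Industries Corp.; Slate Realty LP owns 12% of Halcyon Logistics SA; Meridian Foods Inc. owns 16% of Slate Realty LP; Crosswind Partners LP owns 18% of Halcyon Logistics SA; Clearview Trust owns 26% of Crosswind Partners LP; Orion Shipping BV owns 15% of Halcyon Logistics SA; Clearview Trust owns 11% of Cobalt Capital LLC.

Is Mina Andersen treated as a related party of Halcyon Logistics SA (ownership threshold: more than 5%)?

Chain via Summit Industries Corp. → Orion Shipping BV (R1): 24% × 82% × 15% = 2.952% of Halcyon Logistics SA.
Chain via Clearview Trust → Crosswind Partners LP (R1): 26% × 26% × 18% = 1.2168% of Halcyon Logistics SA.
Chain via Meridian Foods Inc. → Slate Realty LP (R1): 31% × 16% × 12% = 0.5952% of Halcyon Logistics SA.
Direct interest in Halcyon Logistics SA: 13%.
Aggregating (R2): 2.952% + 1.2168% + 0.5952% + 13% = 17.764%.
17.764% exceeds the 5% threshold, so Mina is a related party to Halcyon Logistics SA.

Yes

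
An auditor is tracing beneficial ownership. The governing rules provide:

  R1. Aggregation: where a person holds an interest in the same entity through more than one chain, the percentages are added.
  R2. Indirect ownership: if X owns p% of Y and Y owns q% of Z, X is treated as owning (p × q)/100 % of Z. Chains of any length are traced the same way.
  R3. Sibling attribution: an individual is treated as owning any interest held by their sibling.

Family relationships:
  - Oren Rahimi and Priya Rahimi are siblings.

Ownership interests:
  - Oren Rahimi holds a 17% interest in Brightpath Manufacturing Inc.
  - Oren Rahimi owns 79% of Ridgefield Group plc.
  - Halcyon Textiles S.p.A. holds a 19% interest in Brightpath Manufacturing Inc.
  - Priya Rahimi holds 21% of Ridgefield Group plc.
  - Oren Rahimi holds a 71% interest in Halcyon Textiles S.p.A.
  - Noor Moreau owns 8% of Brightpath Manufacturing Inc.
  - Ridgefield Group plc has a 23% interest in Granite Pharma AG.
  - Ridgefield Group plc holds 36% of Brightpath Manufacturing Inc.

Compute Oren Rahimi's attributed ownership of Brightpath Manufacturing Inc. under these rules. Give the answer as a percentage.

By sibling attribution (R3), Oren Rahimi is treated as also owning Priya Rahimi's interest in Ridgefield Group plc, giving 79% + 21% = 100%.
Chain via Halcyon Textiles S.p.A. (R2): 71% × 19% = 13.49% of Brightpath Manufacturing Inc.
Chain via Ridgefield Group plc (R2): 100% × 36% = 36% of Brightpath Manufacturing Inc.
Direct interest in Brightpath Manufacturing Inc: 17%.
Aggregating (R1): 13.49% + 36% + 17% = 66.49%.

66.49%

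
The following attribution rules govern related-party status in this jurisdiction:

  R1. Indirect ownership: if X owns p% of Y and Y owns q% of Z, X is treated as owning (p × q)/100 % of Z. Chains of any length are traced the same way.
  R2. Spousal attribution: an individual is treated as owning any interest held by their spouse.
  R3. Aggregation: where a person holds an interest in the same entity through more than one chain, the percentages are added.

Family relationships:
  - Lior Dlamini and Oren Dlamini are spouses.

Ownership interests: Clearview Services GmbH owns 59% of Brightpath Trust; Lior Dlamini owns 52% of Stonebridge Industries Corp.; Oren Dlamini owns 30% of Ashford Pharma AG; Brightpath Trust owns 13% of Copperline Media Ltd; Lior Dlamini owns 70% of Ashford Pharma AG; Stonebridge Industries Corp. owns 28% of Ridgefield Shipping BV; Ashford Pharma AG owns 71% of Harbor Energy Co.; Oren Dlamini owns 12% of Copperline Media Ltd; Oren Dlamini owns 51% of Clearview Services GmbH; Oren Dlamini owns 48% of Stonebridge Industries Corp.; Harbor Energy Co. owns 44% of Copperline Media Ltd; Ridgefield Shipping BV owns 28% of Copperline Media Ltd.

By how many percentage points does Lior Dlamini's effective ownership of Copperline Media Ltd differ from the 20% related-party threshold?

34.9917

By spousal attribution (R2), Lior Dlamini is treated as also owning Oren Dlamini's interest in Stonebridge Industries Corp, giving 52% + 48% = 100%.
By spousal attribution (R2), Lior Dlamini is treated as also owning Oren Dlamini's interest in Ashford Pharma AG, giving 70% + 30% = 100%.
By spousal attribution (R2), Lior Dlamini is treated as owning Oren Dlamini's 51% interest in Clearview Services GmbH.
By spousal attribution (R2), Lior Dlamini is treated as owning Oren Dlamini's 12% interest in Copperline Media Ltd.
Chain via Stonebridge Industries Corp. → Ridgefield Shipping BV (R1): 100% × 28% × 28% = 7.84% of Copperline Media Ltd.
Chain via Ashford Pharma AG → Harbor Energy Co. (R1): 100% × 71% × 44% = 31.24% of Copperline Media Ltd.
Chain via Clearview Services GmbH → Brightpath Trust (R1): 51% × 59% × 13% = 3.9117% of Copperline Media Ltd.
Direct interest in Copperline Media Ltd: 12%.
Aggregating (R3): 7.84% + 31.24% + 3.9117% + 12% = 54.9917%.
54.9917% exceeds the 20% threshold by 34.9917 percentage points.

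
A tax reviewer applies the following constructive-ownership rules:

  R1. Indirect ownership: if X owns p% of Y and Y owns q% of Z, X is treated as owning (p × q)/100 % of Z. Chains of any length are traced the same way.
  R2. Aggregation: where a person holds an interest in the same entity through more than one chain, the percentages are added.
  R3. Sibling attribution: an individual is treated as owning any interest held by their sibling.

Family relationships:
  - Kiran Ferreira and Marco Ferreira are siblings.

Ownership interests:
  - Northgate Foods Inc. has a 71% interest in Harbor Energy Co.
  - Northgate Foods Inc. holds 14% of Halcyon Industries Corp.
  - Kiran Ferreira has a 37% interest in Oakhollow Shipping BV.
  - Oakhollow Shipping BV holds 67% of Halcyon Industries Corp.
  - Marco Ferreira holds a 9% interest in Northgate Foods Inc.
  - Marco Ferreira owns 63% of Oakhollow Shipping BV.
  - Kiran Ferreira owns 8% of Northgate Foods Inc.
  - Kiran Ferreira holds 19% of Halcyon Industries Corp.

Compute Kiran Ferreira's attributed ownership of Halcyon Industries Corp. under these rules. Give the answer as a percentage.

By sibling attribution (R3), Kiran Ferreira is treated as also owning Marco Ferreira's interest in Oakhollow Shipping BV, giving 37% + 63% = 100%.
By sibling attribution (R3), Kiran Ferreira is treated as also owning Marco Ferreira's interest in Northgate Foods Inc, giving 8% + 9% = 17%.
Chain via Oakhollow Shipping BV (R1): 100% × 67% = 67% of Halcyon Industries Corp.
Chain via Northgate Foods Inc. (R1): 17% × 14% = 2.38% of Halcyon Industries Corp.
Direct interest in Halcyon Industries Corp: 19%.
Aggregating (R2): 67% + 2.38% + 19% = 88.38%.

88.38%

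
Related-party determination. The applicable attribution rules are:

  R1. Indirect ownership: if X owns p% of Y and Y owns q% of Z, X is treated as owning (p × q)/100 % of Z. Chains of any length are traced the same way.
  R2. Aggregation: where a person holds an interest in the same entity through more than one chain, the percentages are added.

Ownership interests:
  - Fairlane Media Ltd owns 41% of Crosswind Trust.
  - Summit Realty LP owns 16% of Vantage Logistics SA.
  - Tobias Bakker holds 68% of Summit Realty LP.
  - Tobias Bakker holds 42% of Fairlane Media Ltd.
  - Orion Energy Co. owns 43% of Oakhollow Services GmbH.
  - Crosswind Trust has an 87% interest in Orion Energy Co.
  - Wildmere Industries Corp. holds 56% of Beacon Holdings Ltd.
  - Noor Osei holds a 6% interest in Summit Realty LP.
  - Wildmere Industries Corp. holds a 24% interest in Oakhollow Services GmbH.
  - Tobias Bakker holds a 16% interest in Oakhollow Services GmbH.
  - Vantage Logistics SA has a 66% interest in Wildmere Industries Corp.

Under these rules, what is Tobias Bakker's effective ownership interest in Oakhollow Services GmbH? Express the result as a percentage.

Chain via Summit Realty LP → Vantage Logistics SA → Wildmere Industries Corp. (R1): 68% × 16% × 66% × 24% = 1.723392% of Oakhollow Services GmbH.
Chain via Fairlane Media Ltd → Crosswind Trust → Orion Energy Co. (R1): 42% × 41% × 87% × 43% = 6.442002% of Oakhollow Services GmbH.
Direct interest in Oakhollow Services GmbH: 16%.
Aggregating (R2): 1.723392% + 6.442002% + 16% = 24.165394%.

24.165394%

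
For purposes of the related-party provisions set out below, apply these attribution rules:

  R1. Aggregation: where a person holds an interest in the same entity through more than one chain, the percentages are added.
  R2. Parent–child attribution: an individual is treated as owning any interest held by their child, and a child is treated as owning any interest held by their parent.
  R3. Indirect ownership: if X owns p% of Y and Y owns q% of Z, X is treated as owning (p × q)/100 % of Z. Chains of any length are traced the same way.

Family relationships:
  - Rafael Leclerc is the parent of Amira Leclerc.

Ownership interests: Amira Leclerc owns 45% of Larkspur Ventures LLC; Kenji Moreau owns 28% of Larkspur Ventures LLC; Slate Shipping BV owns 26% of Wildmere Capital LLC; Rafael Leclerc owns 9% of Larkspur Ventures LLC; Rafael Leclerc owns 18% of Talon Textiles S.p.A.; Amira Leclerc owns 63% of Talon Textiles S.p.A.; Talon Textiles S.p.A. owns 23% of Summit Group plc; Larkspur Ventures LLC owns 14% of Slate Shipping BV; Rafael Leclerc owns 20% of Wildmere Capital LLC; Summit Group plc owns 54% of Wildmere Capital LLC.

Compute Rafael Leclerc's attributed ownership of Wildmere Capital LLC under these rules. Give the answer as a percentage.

32.0258%

By parent–child attribution (R2), Rafael Leclerc is treated as also owning Amira Leclerc's interest in Larkspur Ventures LLC, giving 9% + 45% = 54%.
By parent–child attribution (R2), Rafael Leclerc is treated as also owning Amira Leclerc's interest in Talon Textiles S.p.A, giving 18% + 63% = 81%.
Chain via Larkspur Ventures LLC → Slate Shipping BV (R3): 54% × 14% × 26% = 1.9656% of Wildmere Capital LLC.
Chain via Talon Textiles S.p.A. → Summit Group plc (R3): 81% × 23% × 54% = 10.0602% of Wildmere Capital LLC.
Direct interest in Wildmere Capital LLC: 20%.
Aggregating (R1): 1.9656% + 10.0602% + 20% = 32.0258%.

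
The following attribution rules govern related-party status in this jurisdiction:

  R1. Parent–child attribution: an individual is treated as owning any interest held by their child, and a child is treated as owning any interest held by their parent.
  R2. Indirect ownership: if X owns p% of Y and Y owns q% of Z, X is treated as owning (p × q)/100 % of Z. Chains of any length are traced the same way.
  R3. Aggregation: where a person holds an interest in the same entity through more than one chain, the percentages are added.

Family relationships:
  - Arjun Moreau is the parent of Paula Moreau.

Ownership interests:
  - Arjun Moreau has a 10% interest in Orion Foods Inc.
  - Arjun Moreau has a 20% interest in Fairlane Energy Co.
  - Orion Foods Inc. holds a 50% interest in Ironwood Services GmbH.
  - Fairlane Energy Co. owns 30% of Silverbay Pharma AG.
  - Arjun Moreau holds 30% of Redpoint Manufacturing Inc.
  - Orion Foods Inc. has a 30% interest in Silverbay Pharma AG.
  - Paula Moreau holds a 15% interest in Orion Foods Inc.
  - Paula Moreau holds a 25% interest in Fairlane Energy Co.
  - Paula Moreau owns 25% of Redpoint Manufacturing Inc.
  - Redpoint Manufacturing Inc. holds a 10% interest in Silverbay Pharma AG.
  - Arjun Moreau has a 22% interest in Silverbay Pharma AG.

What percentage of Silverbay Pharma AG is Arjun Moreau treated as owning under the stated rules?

48.5%

By parent–child attribution (R1), Arjun Moreau is treated as also owning Paula Moreau's interest in Redpoint Manufacturing Inc, giving 30% + 25% = 55%.
By parent–child attribution (R1), Arjun Moreau is treated as also owning Paula Moreau's interest in Orion Foods Inc, giving 10% + 15% = 25%.
By parent–child attribution (R1), Arjun Moreau is treated as also owning Paula Moreau's interest in Fairlane Energy Co, giving 20% + 25% = 45%.
Chain via Redpoint Manufacturing Inc. (R2): 55% × 10% = 5.5% of Silverbay Pharma AG.
Chain via Orion Foods Inc. (R2): 25% × 30% = 7.5% of Silverbay Pharma AG.
Chain via Fairlane Energy Co. (R2): 45% × 30% = 13.5% of Silverbay Pharma AG.
Direct interest in Silverbay Pharma AG: 22%.
Aggregating (R3): 5.5% + 7.5% + 13.5% + 22% = 48.5%.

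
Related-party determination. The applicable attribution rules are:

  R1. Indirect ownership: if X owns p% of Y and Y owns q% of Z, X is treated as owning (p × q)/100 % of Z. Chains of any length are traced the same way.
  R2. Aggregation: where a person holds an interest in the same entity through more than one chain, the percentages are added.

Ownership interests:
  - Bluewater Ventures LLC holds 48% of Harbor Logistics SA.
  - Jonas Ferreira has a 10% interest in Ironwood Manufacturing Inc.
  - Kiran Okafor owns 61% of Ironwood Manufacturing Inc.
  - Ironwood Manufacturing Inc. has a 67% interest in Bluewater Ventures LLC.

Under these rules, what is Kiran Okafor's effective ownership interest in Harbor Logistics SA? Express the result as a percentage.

Chain via Ironwood Manufacturing Inc. → Bluewater Ventures LLC (R1): 61% × 67% × 48% = 19.6176% of Harbor Logistics SA.

19.6176%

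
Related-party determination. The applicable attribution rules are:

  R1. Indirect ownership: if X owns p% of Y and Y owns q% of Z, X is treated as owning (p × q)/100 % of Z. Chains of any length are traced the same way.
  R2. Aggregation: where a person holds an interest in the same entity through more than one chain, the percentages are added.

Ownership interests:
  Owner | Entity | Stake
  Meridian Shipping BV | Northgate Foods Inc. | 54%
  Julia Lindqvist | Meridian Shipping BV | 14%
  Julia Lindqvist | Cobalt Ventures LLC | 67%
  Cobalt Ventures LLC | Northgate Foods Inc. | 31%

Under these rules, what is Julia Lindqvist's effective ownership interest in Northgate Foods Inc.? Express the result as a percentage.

Chain via Cobalt Ventures LLC (R1): 67% × 31% = 20.77% of Northgate Foods Inc.
Chain via Meridian Shipping BV (R1): 14% × 54% = 7.56% of Northgate Foods Inc.
Aggregating (R2): 20.77% + 7.56% = 28.33%.

28.33%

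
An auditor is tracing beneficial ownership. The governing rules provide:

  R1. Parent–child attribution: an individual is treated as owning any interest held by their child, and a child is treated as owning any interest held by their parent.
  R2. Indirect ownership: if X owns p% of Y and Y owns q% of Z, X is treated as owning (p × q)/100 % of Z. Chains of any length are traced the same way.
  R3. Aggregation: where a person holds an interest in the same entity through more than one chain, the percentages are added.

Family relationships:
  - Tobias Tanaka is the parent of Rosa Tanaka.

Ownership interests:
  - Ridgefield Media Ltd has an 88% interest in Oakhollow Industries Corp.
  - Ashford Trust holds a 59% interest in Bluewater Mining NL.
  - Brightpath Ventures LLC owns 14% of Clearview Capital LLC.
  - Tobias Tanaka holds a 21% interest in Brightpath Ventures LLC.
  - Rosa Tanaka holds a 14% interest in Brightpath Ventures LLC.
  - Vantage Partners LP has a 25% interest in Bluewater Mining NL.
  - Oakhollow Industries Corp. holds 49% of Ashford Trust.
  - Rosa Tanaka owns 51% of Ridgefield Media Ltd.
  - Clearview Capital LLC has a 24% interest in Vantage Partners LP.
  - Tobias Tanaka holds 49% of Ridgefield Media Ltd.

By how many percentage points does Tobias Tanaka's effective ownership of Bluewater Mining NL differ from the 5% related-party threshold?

20.7348

By parent–child attribution (R1), Tobias Tanaka is treated as also owning Rosa Tanaka's interest in Ridgefield Media Ltd, giving 49% + 51% = 100%.
By parent–child attribution (R1), Tobias Tanaka is treated as also owning Rosa Tanaka's interest in Brightpath Ventures LLC, giving 21% + 14% = 35%.
Chain via Ridgefield Media Ltd → Oakhollow Industries Corp. → Ashford Trust (R2): 100% × 88% × 49% × 59% = 25.4408% of Bluewater Mining NL.
Chain via Brightpath Ventures LLC → Clearview Capital LLC → Vantage Partners LP (R2): 35% × 14% × 24% × 25% = 0.294% of Bluewater Mining NL.
Aggregating (R3): 25.4408% + 0.294% = 25.7348%.
25.7348% exceeds the 5% threshold by 20.7348 percentage points.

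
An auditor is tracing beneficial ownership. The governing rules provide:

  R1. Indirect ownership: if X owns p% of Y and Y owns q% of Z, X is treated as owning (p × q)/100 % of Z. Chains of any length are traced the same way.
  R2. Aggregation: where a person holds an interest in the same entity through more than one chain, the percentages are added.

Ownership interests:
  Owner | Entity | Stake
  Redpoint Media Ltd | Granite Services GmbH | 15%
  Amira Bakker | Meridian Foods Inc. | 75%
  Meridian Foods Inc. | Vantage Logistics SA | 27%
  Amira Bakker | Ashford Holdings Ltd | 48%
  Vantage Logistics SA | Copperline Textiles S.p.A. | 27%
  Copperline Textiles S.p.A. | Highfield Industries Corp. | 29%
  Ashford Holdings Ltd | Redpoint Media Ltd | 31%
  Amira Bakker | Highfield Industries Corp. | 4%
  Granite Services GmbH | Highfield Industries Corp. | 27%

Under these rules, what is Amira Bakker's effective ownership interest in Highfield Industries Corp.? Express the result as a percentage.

Chain via Meridian Foods Inc. → Vantage Logistics SA → Copperline Textiles S.p.A. (R1): 75% × 27% × 27% × 29% = 1.585575% of Highfield Industries Corp.
Chain via Ashford Holdings Ltd → Redpoint Media Ltd → Granite Services GmbH (R1): 48% × 31% × 15% × 27% = 0.60264% of Highfield Industries Corp.
Direct interest in Highfield Industries Corp: 4%.
Aggregating (R2): 1.585575% + 0.60264% + 4% = 6.188215%.

6.188215%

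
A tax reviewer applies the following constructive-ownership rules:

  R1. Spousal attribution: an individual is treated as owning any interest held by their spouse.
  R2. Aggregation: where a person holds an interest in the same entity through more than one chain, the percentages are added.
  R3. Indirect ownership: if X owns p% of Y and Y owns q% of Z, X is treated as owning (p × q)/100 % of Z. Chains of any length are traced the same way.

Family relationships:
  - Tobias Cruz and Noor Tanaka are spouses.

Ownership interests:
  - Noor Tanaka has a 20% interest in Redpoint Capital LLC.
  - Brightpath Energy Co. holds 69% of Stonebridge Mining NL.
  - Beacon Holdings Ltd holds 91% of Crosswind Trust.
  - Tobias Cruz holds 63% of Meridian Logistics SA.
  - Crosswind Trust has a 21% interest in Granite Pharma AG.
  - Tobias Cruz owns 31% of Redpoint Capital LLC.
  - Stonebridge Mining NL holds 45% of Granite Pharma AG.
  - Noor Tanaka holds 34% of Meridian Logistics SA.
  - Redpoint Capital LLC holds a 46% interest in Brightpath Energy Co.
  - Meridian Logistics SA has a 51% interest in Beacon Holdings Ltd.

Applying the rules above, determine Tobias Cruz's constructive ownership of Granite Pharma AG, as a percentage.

By spousal attribution (R1), Tobias Cruz is treated as also owning Noor Tanaka's interest in Meridian Logistics SA, giving 63% + 34% = 97%.
By spousal attribution (R1), Tobias Cruz is treated as also owning Noor Tanaka's interest in Redpoint Capital LLC, giving 31% + 20% = 51%.
Chain via Meridian Logistics SA → Beacon Holdings Ltd → Crosswind Trust (R3): 97% × 51% × 91% × 21% = 9.453717% of Granite Pharma AG.
Chain via Redpoint Capital LLC → Brightpath Energy Co. → Stonebridge Mining NL (R3): 51% × 46% × 69% × 45% = 7.28433% of Granite Pharma AG.
Aggregating (R2): 9.453717% + 7.28433% = 16.738047%.

16.738047%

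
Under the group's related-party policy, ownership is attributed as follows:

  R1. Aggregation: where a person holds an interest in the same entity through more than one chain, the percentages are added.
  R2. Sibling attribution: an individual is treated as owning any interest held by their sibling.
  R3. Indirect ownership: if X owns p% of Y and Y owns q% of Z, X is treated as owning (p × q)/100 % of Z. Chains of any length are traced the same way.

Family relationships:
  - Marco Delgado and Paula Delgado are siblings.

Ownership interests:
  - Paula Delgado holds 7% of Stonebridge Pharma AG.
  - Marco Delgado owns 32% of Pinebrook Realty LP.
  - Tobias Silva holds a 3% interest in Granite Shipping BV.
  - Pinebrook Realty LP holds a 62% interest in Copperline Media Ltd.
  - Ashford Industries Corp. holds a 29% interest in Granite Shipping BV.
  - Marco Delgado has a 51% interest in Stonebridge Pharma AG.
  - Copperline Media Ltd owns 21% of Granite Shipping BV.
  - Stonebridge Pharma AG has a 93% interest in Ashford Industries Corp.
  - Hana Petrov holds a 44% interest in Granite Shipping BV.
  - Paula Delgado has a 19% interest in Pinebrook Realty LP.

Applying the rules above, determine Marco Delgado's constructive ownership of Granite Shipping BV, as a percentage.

By sibling attribution (R2), Marco Delgado is treated as also owning Paula Delgado's interest in Pinebrook Realty LP, giving 32% + 19% = 51%.
By sibling attribution (R2), Marco Delgado is treated as also owning Paula Delgado's interest in Stonebridge Pharma AG, giving 51% + 7% = 58%.
Chain via Pinebrook Realty LP → Copperline Media Ltd (R3): 51% × 62% × 21% = 6.6402% of Granite Shipping BV.
Chain via Stonebridge Pharma AG → Ashford Industries Corp. (R3): 58% × 93% × 29% = 15.6426% of Granite Shipping BV.
Aggregating (R1): 6.6402% + 15.6426% = 22.2828%.

22.2828%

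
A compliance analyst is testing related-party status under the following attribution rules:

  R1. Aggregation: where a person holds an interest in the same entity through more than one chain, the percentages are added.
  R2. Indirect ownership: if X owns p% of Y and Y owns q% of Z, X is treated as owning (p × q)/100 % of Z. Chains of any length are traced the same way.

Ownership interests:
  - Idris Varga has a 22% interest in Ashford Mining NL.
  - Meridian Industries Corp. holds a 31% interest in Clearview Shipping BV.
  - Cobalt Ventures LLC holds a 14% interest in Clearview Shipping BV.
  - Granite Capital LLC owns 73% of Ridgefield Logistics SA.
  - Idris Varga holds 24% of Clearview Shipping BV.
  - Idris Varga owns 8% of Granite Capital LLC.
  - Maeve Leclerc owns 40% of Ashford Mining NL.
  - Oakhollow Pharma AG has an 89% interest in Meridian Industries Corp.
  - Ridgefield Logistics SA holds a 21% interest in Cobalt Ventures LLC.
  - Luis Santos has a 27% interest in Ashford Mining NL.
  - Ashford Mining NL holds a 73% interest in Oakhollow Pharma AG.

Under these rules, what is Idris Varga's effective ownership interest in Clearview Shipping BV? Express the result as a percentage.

Chain via Ashford Mining NL → Oakhollow Pharma AG → Meridian Industries Corp. (R2): 22% × 73% × 89% × 31% = 4.430954% of Clearview Shipping BV.
Chain via Granite Capital LLC → Ridgefield Logistics SA → Cobalt Ventures LLC (R2): 8% × 73% × 21% × 14% = 0.171696% of Clearview Shipping BV.
Direct interest in Clearview Shipping BV: 24%.
Aggregating (R1): 4.430954% + 0.171696% + 24% = 28.60265%.

28.60265%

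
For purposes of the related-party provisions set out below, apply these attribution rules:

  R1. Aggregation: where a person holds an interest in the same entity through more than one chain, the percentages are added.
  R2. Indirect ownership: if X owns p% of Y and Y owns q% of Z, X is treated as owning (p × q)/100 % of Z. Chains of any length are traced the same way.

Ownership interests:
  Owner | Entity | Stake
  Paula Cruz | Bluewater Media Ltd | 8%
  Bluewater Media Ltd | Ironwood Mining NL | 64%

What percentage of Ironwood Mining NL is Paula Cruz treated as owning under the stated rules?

Chain via Bluewater Media Ltd (R2): 8% × 64% = 5.12% of Ironwood Mining NL.

5.12%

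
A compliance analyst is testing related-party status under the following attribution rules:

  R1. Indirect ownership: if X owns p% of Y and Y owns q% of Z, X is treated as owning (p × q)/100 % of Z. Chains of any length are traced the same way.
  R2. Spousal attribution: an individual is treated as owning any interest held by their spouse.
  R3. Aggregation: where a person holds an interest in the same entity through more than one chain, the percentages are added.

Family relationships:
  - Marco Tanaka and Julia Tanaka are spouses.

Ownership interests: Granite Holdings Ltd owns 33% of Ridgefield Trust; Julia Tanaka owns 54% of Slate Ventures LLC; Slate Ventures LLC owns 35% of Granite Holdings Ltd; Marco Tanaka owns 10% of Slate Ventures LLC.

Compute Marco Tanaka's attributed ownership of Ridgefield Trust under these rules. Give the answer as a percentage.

By spousal attribution (R2), Marco Tanaka is treated as also owning Julia Tanaka's interest in Slate Ventures LLC, giving 10% + 54% = 64%.
Chain via Slate Ventures LLC → Granite Holdings Ltd (R1): 64% × 35% × 33% = 7.392% of Ridgefield Trust.

7.392%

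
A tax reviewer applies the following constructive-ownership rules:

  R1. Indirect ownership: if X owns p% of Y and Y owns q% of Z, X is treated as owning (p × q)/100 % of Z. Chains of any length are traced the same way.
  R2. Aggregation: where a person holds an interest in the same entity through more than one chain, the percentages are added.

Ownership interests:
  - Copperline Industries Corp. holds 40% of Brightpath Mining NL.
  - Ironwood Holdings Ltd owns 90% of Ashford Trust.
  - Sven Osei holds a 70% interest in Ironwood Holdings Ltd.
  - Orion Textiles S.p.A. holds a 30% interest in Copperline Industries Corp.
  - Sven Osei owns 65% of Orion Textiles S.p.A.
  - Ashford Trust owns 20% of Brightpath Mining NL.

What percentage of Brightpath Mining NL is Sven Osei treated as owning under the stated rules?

20.4%

Chain via Ironwood Holdings Ltd → Ashford Trust (R1): 70% × 90% × 20% = 12.6% of Brightpath Mining NL.
Chain via Orion Textiles S.p.A. → Copperline Industries Corp. (R1): 65% × 30% × 40% = 7.8% of Brightpath Mining NL.
Aggregating (R2): 12.6% + 7.8% = 20.4%.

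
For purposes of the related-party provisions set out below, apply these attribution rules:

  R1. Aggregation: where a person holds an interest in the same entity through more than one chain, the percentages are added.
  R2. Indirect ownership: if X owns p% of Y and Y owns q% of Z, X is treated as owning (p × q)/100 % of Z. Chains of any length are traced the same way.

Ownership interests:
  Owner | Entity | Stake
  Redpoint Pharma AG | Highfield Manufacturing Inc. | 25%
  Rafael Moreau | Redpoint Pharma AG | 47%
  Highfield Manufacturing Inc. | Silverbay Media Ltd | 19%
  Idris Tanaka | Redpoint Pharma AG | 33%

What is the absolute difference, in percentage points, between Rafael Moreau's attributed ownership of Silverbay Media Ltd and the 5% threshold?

2.7675

Chain via Redpoint Pharma AG → Highfield Manufacturing Inc. (R2): 47% × 25% × 19% = 2.2325% of Silverbay Media Ltd.
2.2325% falls short of the 5% threshold by 2.7675 percentage points.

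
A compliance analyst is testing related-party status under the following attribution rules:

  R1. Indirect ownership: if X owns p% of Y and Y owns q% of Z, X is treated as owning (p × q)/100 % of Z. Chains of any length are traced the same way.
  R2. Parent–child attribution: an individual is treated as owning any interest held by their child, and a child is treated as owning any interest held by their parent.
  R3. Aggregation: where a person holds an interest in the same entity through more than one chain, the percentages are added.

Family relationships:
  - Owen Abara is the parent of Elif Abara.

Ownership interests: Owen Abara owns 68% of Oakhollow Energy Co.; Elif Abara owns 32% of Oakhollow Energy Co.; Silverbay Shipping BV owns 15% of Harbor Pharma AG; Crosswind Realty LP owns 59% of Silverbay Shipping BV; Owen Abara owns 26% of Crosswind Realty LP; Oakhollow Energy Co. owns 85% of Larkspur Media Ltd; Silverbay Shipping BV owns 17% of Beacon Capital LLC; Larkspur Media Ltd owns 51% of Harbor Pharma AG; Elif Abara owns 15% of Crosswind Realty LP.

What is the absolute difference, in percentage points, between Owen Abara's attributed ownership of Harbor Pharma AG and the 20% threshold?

26.9785

By parent–child attribution (R2), Owen Abara is treated as also owning Elif Abara's interest in Crosswind Realty LP, giving 26% + 15% = 41%.
By parent–child attribution (R2), Owen Abara is treated as also owning Elif Abara's interest in Oakhollow Energy Co, giving 68% + 32% = 100%.
Chain via Crosswind Realty LP → Silverbay Shipping BV (R1): 41% × 59% × 15% = 3.6285% of Harbor Pharma AG.
Chain via Oakhollow Energy Co. → Larkspur Media Ltd (R1): 100% × 85% × 51% = 43.35% of Harbor Pharma AG.
Aggregating (R3): 3.6285% + 43.35% = 46.9785%.
46.9785% exceeds the 20% threshold by 26.9785 percentage points.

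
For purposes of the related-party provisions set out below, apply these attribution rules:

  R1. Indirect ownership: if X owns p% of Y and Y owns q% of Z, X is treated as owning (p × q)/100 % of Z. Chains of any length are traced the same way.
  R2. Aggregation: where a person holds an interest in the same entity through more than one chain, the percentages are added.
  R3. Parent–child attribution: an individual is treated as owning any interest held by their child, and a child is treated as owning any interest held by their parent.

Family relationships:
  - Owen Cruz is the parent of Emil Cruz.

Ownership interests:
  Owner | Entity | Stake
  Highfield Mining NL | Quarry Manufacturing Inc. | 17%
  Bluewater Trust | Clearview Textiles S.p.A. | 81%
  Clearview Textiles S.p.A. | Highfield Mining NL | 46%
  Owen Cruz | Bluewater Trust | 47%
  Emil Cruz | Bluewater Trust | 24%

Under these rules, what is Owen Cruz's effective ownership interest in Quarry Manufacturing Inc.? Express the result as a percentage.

4.497282%

By parent–child attribution (R3), Owen Cruz is treated as also owning Emil Cruz's interest in Bluewater Trust, giving 47% + 24% = 71%.
Chain via Bluewater Trust → Clearview Textiles S.p.A. → Highfield Mining NL (R1): 71% × 81% × 46% × 17% = 4.497282% of Quarry Manufacturing Inc.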